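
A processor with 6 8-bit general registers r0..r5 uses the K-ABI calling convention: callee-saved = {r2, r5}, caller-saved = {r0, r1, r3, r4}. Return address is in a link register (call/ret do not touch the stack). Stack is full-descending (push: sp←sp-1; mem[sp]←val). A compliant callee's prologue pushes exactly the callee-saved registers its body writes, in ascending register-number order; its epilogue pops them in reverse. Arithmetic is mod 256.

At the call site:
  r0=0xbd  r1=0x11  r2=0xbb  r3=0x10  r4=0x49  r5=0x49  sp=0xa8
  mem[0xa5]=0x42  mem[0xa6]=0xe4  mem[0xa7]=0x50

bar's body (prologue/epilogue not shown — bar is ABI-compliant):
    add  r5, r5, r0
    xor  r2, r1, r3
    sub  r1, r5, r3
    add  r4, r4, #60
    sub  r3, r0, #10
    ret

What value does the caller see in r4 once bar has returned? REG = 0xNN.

prologue: push r2 → mem[0xa7]=0xbb, sp=0xa7
prologue: push r5 → mem[0xa6]=0x49, sp=0xa6
body[0] add  r5, r5, r0 → r5=0x06
body[1] xor  r2, r1, r3 → r2=0x01
body[2] sub  r1, r5, r3 → r1=0xf6
body[3] add  r4, r4, #60 → r4=0x85
body[4] sub  r3, r0, #10 → r3=0xb3
epilogue: pop r5=0x49, sp=0xa7
epilogue: pop r2=0xbb, sp=0xa8
r4 is caller-saved → body value

REG = 0x85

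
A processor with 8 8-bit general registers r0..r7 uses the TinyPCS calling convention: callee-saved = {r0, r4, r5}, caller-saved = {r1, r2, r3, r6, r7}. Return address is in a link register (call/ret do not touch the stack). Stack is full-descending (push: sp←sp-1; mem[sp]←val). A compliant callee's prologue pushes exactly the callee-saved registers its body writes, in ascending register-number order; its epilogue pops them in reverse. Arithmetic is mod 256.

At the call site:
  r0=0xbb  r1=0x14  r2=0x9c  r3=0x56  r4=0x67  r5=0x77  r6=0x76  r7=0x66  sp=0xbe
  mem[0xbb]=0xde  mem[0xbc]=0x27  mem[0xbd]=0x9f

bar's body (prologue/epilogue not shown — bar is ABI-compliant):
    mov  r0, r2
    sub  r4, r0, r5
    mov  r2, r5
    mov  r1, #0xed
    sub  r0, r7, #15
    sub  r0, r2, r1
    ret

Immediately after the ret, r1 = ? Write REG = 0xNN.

prologue: push r0 -> mem[0xbd]=0xbb, sp=0xbd
prologue: push r4 -> mem[0xbc]=0x67, sp=0xbc
body[0] mov  r0, r2 -> r0=0x9c
body[1] sub  r4, r0, r5 -> r4=0x25
body[2] mov  r2, r5 -> r2=0x77
body[3] mov  r1, #0xed -> r1=0xed
body[4] sub  r0, r7, #15 -> r0=0x57
body[5] sub  r0, r2, r1 -> r0=0x8a
epilogue: pop r4=0x67, sp=0xbd
epilogue: pop r0=0xbb, sp=0xbe
r1 is caller-saved -> body value

REG = 0xed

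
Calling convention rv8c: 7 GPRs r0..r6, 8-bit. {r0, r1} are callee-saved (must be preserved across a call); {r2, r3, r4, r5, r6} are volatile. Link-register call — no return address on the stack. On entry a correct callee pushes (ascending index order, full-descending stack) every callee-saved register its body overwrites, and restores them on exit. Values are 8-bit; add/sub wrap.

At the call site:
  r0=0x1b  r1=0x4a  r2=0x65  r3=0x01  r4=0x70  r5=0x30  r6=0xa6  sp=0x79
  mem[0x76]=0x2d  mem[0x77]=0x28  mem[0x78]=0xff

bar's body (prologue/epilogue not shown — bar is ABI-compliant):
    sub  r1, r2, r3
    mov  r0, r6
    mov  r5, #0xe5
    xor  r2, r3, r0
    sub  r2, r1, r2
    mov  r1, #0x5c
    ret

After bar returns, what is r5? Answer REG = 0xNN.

REG = 0xe5

prologue: push r0 -> mem[0x78]=0x1b, sp=0x78
prologue: push r1 -> mem[0x77]=0x4a, sp=0x77
body[0] sub  r1, r2, r3 -> r1=0x64
body[1] mov  r0, r6 -> r0=0xa6
body[2] mov  r5, #0xe5 -> r5=0xe5
body[3] xor  r2, r3, r0 -> r2=0xa7
body[4] sub  r2, r1, r2 -> r2=0xbd
body[5] mov  r1, #0x5c -> r1=0x5c
epilogue: pop r1=0x4a, sp=0x78
epilogue: pop r0=0x1b, sp=0x79
r5 is caller-saved -> body value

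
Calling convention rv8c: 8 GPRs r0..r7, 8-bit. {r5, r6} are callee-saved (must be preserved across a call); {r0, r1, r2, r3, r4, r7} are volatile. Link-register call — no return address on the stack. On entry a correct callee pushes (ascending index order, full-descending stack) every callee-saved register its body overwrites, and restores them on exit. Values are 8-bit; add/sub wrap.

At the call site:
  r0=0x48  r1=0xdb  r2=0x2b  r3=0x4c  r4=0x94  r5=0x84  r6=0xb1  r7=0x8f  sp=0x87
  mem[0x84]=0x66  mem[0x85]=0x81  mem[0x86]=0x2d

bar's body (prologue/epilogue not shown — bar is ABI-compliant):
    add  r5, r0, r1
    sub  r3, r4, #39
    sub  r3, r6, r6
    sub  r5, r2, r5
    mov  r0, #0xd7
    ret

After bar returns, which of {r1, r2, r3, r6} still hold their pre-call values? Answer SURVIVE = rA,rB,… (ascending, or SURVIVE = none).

SURVIVE = r1,r2,r6

prologue: push r5 -> mem[0x86]=0x84, sp=0x86
body[0] add  r5, r0, r1 -> r5=0x23
body[1] sub  r3, r4, #39 -> r3=0x6d
body[2] sub  r3, r6, r6 -> r3=0x00
body[3] sub  r5, r2, r5 -> r5=0x08
body[4] mov  r0, #0xd7 -> r0=0xd7
epilogue: pop r5=0x84, sp=0x87
r1: caller-saved, written=False
r2: caller-saved, written=False
r3: caller-saved, written=True
r6: callee-saved, written=False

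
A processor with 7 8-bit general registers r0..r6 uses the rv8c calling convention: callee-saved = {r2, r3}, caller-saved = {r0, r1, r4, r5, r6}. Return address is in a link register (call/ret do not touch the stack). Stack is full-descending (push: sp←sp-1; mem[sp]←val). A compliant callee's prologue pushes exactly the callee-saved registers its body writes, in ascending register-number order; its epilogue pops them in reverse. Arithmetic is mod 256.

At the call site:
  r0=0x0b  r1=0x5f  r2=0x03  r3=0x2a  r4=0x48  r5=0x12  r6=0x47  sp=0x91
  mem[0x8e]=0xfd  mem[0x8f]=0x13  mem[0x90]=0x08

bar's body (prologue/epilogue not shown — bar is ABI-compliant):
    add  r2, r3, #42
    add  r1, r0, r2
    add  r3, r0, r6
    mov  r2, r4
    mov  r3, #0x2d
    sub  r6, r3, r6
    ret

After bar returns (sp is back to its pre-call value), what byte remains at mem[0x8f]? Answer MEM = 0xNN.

MEM = 0x2a

prologue: push r2 → mem[0x90]=0x03, sp=0x90
prologue: push r3 → mem[0x8f]=0x2a, sp=0x8f
body[0] add  r2, r3, #42 → r2=0x54
body[1] add  r1, r0, r2 → r1=0x5f
body[2] add  r3, r0, r6 → r3=0x52
body[3] mov  r2, r4 → r2=0x48
body[4] mov  r3, #0x2d → r3=0x2d
body[5] sub  r6, r3, r6 → r6=0xe6
epilogue: pop r3=0x2a, sp=0x90
epilogue: pop r2=0x03, sp=0x91
prologue pushed ['r2', 'r3'] at ['0x90', '0x8f']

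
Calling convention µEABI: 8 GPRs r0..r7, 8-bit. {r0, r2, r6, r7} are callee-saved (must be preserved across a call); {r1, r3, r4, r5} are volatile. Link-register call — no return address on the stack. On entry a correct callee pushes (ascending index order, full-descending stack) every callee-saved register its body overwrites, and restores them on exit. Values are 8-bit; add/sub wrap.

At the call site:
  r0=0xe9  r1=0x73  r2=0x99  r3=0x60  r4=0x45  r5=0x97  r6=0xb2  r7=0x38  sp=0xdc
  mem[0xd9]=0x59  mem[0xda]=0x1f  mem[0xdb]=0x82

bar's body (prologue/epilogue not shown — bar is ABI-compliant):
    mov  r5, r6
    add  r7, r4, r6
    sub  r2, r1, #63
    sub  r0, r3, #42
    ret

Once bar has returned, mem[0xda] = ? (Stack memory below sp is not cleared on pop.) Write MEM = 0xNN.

prologue: push r0 → mem[0xdb]=0xe9, sp=0xdb
prologue: push r2 → mem[0xda]=0x99, sp=0xda
prologue: push r7 → mem[0xd9]=0x38, sp=0xd9
body[0] mov  r5, r6 → r5=0xb2
body[1] add  r7, r4, r6 → r7=0xf7
body[2] sub  r2, r1, #63 → r2=0x34
body[3] sub  r0, r3, #42 → r0=0x36
epilogue: pop r7=0x38, sp=0xda
epilogue: pop r2=0x99, sp=0xdb
epilogue: pop r0=0xe9, sp=0xdc
prologue pushed ['r0', 'r2', 'r7'] at ['0xdb', '0xda', '0xd9']

MEM = 0x99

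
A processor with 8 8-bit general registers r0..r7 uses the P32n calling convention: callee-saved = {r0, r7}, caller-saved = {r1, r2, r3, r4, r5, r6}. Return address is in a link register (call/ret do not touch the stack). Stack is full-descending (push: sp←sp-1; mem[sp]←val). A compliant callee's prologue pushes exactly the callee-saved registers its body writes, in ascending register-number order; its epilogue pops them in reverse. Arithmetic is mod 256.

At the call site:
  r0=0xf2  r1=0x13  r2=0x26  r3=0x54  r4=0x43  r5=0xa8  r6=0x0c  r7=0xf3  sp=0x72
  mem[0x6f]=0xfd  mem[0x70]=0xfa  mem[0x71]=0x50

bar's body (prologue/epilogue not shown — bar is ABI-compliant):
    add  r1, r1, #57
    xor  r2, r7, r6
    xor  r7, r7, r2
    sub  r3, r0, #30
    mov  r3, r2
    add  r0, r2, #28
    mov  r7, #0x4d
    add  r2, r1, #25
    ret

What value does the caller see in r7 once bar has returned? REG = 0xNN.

prologue: push r0 → mem[0x71]=0xf2, sp=0x71
prologue: push r7 → mem[0x70]=0xf3, sp=0x70
body[0] add  r1, r1, #57 → r1=0x4c
body[1] xor  r2, r7, r6 → r2=0xff
body[2] xor  r7, r7, r2 → r7=0x0c
body[3] sub  r3, r0, #30 → r3=0xd4
body[4] mov  r3, r2 → r3=0xff
body[5] add  r0, r2, #28 → r0=0x1b
body[6] mov  r7, #0x4d → r7=0x4d
body[7] add  r2, r1, #25 → r2=0x65
epilogue: pop r7=0xf3, sp=0x71
epilogue: pop r0=0xf2, sp=0x72
r7 is callee-saved → restored

REG = 0xf3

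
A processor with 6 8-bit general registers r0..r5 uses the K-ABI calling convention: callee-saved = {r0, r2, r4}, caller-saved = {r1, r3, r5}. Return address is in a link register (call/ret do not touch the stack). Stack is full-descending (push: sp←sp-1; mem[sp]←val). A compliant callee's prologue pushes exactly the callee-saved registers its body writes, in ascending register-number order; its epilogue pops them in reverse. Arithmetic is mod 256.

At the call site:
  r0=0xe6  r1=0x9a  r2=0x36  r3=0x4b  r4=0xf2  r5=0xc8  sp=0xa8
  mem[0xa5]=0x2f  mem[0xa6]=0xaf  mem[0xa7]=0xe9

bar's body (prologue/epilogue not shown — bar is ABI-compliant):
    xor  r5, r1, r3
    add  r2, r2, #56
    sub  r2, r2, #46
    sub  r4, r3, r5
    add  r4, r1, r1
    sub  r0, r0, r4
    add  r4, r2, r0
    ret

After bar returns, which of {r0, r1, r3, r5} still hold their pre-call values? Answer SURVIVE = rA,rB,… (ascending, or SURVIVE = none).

prologue: push r0 → mem[0xa7]=0xe6, sp=0xa7
prologue: push r2 → mem[0xa6]=0x36, sp=0xa6
prologue: push r4 → mem[0xa5]=0xf2, sp=0xa5
body[0] xor  r5, r1, r3 → r5=0xd1
body[1] add  r2, r2, #56 → r2=0x6e
body[2] sub  r2, r2, #46 → r2=0x40
body[3] sub  r4, r3, r5 → r4=0x7a
body[4] add  r4, r1, r1 → r4=0x34
body[5] sub  r0, r0, r4 → r0=0xb2
body[6] add  r4, r2, r0 → r4=0xf2
epilogue: pop r4=0xf2, sp=0xa6
epilogue: pop r2=0x36, sp=0xa7
epilogue: pop r0=0xe6, sp=0xa8
r0: callee-saved, written=True
r1: caller-saved, written=False
r3: caller-saved, written=False
r5: caller-saved, written=True

SURVIVE = r0,r1,r3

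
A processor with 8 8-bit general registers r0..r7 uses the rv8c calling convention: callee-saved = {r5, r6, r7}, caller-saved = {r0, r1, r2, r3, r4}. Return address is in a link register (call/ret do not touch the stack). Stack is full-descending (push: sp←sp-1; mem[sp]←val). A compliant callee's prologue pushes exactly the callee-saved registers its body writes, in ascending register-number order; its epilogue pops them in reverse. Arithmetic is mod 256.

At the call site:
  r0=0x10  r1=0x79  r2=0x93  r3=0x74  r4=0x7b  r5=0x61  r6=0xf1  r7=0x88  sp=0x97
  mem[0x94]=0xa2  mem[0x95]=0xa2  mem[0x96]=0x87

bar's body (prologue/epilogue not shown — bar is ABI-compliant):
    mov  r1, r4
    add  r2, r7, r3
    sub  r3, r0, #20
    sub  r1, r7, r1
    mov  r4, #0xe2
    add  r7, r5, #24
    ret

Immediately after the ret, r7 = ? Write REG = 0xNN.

REG = 0x88

prologue: push r7 -> mem[0x96]=0x88, sp=0x96
body[0] mov  r1, r4 -> r1=0x7b
body[1] add  r2, r7, r3 -> r2=0xfc
body[2] sub  r3, r0, #20 -> r3=0xfc
body[3] sub  r1, r7, r1 -> r1=0x0d
body[4] mov  r4, #0xe2 -> r4=0xe2
body[5] add  r7, r5, #24 -> r7=0x79
epilogue: pop r7=0x88, sp=0x97
r7 is callee-saved -> restored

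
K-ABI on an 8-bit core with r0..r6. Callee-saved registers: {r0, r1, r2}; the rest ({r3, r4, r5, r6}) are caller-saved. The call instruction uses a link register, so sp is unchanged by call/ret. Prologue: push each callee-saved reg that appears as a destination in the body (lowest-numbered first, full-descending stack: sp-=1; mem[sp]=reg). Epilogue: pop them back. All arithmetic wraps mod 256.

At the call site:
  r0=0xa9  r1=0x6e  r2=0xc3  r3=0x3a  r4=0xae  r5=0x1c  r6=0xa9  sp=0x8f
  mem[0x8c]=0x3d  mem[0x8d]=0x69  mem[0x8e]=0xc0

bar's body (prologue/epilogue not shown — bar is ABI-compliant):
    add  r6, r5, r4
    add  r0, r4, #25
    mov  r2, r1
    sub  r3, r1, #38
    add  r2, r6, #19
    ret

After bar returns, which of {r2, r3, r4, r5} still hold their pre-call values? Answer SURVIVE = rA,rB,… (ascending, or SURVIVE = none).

prologue: push r0 -> mem[0x8e]=0xa9, sp=0x8e
prologue: push r2 -> mem[0x8d]=0xc3, sp=0x8d
body[0] add  r6, r5, r4 -> r6=0xca
body[1] add  r0, r4, #25 -> r0=0xc7
body[2] mov  r2, r1 -> r2=0x6e
body[3] sub  r3, r1, #38 -> r3=0x48
body[4] add  r2, r6, #19 -> r2=0xdd
epilogue: pop r2=0xc3, sp=0x8e
epilogue: pop r0=0xa9, sp=0x8f
r2: callee-saved, written=True
r3: caller-saved, written=True
r4: caller-saved, written=False
r5: caller-saved, written=False

SURVIVE = r2,r4,r5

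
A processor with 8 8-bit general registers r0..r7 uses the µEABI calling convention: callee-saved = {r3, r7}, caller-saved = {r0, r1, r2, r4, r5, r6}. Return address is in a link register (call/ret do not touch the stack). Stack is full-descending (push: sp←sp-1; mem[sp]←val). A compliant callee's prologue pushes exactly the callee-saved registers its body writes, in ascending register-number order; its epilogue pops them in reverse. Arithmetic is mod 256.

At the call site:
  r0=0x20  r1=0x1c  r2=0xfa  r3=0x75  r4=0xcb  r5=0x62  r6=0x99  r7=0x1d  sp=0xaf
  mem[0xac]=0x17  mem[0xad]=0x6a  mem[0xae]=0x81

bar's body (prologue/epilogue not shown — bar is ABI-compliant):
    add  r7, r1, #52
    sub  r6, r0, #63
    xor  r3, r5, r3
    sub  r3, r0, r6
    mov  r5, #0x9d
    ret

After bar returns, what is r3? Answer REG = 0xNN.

REG = 0x75

prologue: push r3 -> mem[0xae]=0x75, sp=0xae
prologue: push r7 -> mem[0xad]=0x1d, sp=0xad
body[0] add  r7, r1, #52 -> r7=0x50
body[1] sub  r6, r0, #63 -> r6=0xe1
body[2] xor  r3, r5, r3 -> r3=0x17
body[3] sub  r3, r0, r6 -> r3=0x3f
body[4] mov  r5, #0x9d -> r5=0x9d
epilogue: pop r7=0x1d, sp=0xae
epilogue: pop r3=0x75, sp=0xaf
r3 is callee-saved -> restored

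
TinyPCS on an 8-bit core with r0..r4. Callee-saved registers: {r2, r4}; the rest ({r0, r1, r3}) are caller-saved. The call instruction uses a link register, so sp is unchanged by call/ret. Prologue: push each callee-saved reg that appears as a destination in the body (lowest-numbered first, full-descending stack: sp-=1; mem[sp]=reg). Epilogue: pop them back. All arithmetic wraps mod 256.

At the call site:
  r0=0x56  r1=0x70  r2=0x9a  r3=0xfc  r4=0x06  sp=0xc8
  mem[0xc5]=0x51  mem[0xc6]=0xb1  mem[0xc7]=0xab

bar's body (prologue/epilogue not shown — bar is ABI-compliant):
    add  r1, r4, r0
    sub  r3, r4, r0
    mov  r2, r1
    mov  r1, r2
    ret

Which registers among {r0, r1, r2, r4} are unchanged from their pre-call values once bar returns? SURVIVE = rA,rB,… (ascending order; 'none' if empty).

SURVIVE = r0,r2,r4

prologue: push r2 → mem[0xc7]=0x9a, sp=0xc7
body[0] add  r1, r4, r0 → r1=0x5c
body[1] sub  r3, r4, r0 → r3=0xb0
body[2] mov  r2, r1 → r2=0x5c
body[3] mov  r1, r2 → r1=0x5c
epilogue: pop r2=0x9a, sp=0xc8
r0: caller-saved, written=False
r1: caller-saved, written=True
r2: callee-saved, written=True
r4: callee-saved, written=False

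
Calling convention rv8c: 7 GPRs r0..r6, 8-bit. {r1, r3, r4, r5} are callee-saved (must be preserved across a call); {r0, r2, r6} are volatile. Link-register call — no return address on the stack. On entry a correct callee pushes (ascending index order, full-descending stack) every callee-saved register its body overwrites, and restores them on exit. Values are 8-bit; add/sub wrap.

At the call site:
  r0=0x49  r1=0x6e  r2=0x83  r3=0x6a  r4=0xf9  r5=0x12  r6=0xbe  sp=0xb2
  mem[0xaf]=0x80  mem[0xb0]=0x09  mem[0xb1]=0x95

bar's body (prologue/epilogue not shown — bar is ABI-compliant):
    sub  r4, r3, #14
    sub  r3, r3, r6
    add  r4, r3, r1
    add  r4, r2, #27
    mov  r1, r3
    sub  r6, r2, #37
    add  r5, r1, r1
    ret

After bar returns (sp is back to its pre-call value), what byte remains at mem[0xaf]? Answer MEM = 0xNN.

MEM = 0xf9

prologue: push r1 → mem[0xb1]=0x6e, sp=0xb1
prologue: push r3 → mem[0xb0]=0x6a, sp=0xb0
prologue: push r4 → mem[0xaf]=0xf9, sp=0xaf
prologue: push r5 → mem[0xae]=0x12, sp=0xae
body[0] sub  r4, r3, #14 → r4=0x5c
body[1] sub  r3, r3, r6 → r3=0xac
body[2] add  r4, r3, r1 → r4=0x1a
body[3] add  r4, r2, #27 → r4=0x9e
body[4] mov  r1, r3 → r1=0xac
body[5] sub  r6, r2, #37 → r6=0x5e
body[6] add  r5, r1, r1 → r5=0x58
epilogue: pop r5=0x12, sp=0xaf
epilogue: pop r4=0xf9, sp=0xb0
epilogue: pop r3=0x6a, sp=0xb1
epilogue: pop r1=0x6e, sp=0xb2
prologue pushed ['r1', 'r3', 'r4', 'r5'] at ['0xb1', '0xb0', '0xaf', '0xae']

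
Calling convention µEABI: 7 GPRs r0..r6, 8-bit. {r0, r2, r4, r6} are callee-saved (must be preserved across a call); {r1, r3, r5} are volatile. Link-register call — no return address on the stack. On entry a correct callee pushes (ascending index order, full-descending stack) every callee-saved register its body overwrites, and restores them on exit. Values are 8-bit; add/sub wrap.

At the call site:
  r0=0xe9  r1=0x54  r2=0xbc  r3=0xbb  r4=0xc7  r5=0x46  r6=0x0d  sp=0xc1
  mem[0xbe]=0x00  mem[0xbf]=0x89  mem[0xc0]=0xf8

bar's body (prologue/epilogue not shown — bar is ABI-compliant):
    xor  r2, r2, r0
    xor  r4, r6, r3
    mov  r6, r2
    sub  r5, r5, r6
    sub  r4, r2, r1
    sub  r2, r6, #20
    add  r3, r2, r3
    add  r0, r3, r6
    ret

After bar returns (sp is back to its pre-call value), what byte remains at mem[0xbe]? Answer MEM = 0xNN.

prologue: push r0 → mem[0xc0]=0xe9, sp=0xc0
prologue: push r2 → mem[0xbf]=0xbc, sp=0xbf
prologue: push r4 → mem[0xbe]=0xc7, sp=0xbe
prologue: push r6 → mem[0xbd]=0x0d, sp=0xbd
body[0] xor  r2, r2, r0 → r2=0x55
body[1] xor  r4, r6, r3 → r4=0xb6
body[2] mov  r6, r2 → r6=0x55
body[3] sub  r5, r5, r6 → r5=0xf1
body[4] sub  r4, r2, r1 → r4=0x01
body[5] sub  r2, r6, #20 → r2=0x41
body[6] add  r3, r2, r3 → r3=0xfc
body[7] add  r0, r3, r6 → r0=0x51
epilogue: pop r6=0x0d, sp=0xbe
epilogue: pop r4=0xc7, sp=0xbf
epilogue: pop r2=0xbc, sp=0xc0
epilogue: pop r0=0xe9, sp=0xc1
prologue pushed ['r0', 'r2', 'r4', 'r6'] at ['0xc0', '0xbf', '0xbe', '0xbd']

MEM = 0xc7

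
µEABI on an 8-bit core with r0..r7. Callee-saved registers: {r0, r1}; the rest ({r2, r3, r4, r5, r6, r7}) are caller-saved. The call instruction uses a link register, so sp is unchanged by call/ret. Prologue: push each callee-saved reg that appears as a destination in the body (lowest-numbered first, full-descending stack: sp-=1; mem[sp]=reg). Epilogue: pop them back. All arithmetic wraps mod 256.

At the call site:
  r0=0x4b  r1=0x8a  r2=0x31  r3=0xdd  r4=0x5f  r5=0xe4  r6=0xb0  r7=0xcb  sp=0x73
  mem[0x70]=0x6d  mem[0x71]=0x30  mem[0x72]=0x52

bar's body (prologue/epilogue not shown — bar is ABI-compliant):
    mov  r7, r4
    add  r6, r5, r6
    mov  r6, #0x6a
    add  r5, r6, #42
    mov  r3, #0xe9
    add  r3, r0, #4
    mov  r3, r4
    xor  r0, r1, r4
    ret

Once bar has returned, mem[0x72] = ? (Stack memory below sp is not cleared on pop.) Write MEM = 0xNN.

MEM = 0x4b

prologue: push r0 -> mem[0x72]=0x4b, sp=0x72
body[0] mov  r7, r4 -> r7=0x5f
body[1] add  r6, r5, r6 -> r6=0x94
body[2] mov  r6, #0x6a -> r6=0x6a
body[3] add  r5, r6, #42 -> r5=0x94
body[4] mov  r3, #0xe9 -> r3=0xe9
body[5] add  r3, r0, #4 -> r3=0x4f
body[6] mov  r3, r4 -> r3=0x5f
body[7] xor  r0, r1, r4 -> r0=0xd5
epilogue: pop r0=0x4b, sp=0x73
prologue pushed ['r0'] at ['0x72']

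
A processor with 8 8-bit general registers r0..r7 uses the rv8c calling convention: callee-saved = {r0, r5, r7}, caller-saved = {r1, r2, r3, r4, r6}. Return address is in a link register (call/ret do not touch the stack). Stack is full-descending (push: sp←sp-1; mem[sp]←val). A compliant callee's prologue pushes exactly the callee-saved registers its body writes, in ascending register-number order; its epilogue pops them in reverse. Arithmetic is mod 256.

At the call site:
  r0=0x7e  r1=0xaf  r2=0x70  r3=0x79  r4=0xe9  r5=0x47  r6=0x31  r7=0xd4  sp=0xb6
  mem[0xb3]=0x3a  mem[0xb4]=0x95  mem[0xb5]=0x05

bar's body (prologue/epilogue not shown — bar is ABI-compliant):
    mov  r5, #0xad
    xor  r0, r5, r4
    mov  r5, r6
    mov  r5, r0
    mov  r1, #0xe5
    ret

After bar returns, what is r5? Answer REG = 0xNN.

REG = 0x47

prologue: push r0 → mem[0xb5]=0x7e, sp=0xb5
prologue: push r5 → mem[0xb4]=0x47, sp=0xb4
body[0] mov  r5, #0xad → r5=0xad
body[1] xor  r0, r5, r4 → r0=0x44
body[2] mov  r5, r6 → r5=0x31
body[3] mov  r5, r0 → r5=0x44
body[4] mov  r1, #0xe5 → r1=0xe5
epilogue: pop r5=0x47, sp=0xb5
epilogue: pop r0=0x7e, sp=0xb6
r5 is callee-saved → restored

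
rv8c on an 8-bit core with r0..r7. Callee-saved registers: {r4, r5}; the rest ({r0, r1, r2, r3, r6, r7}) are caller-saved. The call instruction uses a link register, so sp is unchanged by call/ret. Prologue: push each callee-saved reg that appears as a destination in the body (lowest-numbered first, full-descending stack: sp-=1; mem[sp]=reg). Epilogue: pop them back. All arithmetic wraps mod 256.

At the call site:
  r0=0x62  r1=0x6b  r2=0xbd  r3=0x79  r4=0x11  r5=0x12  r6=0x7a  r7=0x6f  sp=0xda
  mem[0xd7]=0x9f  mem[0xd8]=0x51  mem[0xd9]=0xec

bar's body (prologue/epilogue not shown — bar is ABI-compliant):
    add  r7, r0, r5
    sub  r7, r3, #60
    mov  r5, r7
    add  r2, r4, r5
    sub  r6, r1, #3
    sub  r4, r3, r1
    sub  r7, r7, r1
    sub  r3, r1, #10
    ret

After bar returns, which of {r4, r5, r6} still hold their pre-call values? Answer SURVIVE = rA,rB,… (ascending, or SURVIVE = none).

prologue: push r4 → mem[0xd9]=0x11, sp=0xd9
prologue: push r5 → mem[0xd8]=0x12, sp=0xd8
body[0] add  r7, r0, r5 → r7=0x74
body[1] sub  r7, r3, #60 → r7=0x3d
body[2] mov  r5, r7 → r5=0x3d
body[3] add  r2, r4, r5 → r2=0x4e
body[4] sub  r6, r1, #3 → r6=0x68
body[5] sub  r4, r3, r1 → r4=0x0e
body[6] sub  r7, r7, r1 → r7=0xd2
body[7] sub  r3, r1, #10 → r3=0x61
epilogue: pop r5=0x12, sp=0xd9
epilogue: pop r4=0x11, sp=0xda
r4: callee-saved, written=True
r5: callee-saved, written=True
r6: caller-saved, written=True

SURVIVE = r4,r5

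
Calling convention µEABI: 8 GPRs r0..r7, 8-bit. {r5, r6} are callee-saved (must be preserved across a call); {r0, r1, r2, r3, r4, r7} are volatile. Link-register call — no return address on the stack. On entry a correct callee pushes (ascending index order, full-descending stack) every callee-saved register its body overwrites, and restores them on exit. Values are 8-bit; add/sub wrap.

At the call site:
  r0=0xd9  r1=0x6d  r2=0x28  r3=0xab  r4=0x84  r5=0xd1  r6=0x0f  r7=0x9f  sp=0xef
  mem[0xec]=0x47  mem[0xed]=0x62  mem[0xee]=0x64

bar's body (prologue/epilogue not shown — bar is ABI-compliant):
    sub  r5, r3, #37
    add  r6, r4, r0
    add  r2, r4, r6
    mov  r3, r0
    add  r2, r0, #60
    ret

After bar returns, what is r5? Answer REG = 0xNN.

REG = 0xd1

prologue: push r5 → mem[0xee]=0xd1, sp=0xee
prologue: push r6 → mem[0xed]=0x0f, sp=0xed
body[0] sub  r5, r3, #37 → r5=0x86
body[1] add  r6, r4, r0 → r6=0x5d
body[2] add  r2, r4, r6 → r2=0xe1
body[3] mov  r3, r0 → r3=0xd9
body[4] add  r2, r0, #60 → r2=0x15
epilogue: pop r6=0x0f, sp=0xee
epilogue: pop r5=0xd1, sp=0xef
r5 is callee-saved → restored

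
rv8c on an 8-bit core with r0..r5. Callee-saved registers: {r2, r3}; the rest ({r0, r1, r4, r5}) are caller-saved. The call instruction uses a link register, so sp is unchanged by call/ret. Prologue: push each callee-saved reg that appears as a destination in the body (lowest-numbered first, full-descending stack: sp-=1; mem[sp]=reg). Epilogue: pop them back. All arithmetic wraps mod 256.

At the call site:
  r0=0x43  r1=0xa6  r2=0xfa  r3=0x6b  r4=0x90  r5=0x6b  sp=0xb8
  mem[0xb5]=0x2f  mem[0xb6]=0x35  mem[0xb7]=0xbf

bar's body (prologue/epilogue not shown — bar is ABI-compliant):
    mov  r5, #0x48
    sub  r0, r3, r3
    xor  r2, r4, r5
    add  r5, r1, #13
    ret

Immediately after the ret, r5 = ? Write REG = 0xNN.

prologue: push r2 → mem[0xb7]=0xfa, sp=0xb7
body[0] mov  r5, #0x48 → r5=0x48
body[1] sub  r0, r3, r3 → r0=0x00
body[2] xor  r2, r4, r5 → r2=0xd8
body[3] add  r5, r1, #13 → r5=0xb3
epilogue: pop r2=0xfa, sp=0xb8
r5 is caller-saved → body value

REG = 0xb3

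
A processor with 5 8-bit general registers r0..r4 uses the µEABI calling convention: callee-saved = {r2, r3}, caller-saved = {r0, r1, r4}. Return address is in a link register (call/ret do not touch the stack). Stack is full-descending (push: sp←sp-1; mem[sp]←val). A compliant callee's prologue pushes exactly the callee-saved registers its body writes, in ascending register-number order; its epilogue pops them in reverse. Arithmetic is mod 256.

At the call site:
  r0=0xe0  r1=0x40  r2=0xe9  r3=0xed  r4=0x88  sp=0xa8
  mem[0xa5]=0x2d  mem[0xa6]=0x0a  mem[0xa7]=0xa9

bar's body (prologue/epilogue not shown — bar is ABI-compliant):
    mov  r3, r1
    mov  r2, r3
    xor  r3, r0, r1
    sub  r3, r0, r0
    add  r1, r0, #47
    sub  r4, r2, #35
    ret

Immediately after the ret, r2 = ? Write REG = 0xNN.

REG = 0xe9

prologue: push r2 → mem[0xa7]=0xe9, sp=0xa7
prologue: push r3 → mem[0xa6]=0xed, sp=0xa6
body[0] mov  r3, r1 → r3=0x40
body[1] mov  r2, r3 → r2=0x40
body[2] xor  r3, r0, r1 → r3=0xa0
body[3] sub  r3, r0, r0 → r3=0x00
body[4] add  r1, r0, #47 → r1=0x0f
body[5] sub  r4, r2, #35 → r4=0x1d
epilogue: pop r3=0xed, sp=0xa7
epilogue: pop r2=0xe9, sp=0xa8
r2 is callee-saved → restored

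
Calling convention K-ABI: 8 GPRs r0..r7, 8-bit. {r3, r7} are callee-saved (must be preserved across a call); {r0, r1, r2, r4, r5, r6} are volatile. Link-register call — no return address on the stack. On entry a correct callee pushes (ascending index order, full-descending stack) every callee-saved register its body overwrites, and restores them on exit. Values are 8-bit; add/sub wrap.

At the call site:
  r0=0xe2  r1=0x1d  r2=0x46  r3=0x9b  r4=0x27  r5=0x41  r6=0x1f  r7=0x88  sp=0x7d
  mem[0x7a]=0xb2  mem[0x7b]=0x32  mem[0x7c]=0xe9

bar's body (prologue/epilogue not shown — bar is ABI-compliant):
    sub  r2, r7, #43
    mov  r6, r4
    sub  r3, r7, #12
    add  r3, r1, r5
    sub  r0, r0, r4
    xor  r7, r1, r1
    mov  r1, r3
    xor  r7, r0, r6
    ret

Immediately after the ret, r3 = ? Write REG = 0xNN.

REG = 0x9b

prologue: push r3 -> mem[0x7c]=0x9b, sp=0x7c
prologue: push r7 -> mem[0x7b]=0x88, sp=0x7b
body[0] sub  r2, r7, #43 -> r2=0x5d
body[1] mov  r6, r4 -> r6=0x27
body[2] sub  r3, r7, #12 -> r3=0x7c
body[3] add  r3, r1, r5 -> r3=0x5e
body[4] sub  r0, r0, r4 -> r0=0xbb
body[5] xor  r7, r1, r1 -> r7=0x00
body[6] mov  r1, r3 -> r1=0x5e
body[7] xor  r7, r0, r6 -> r7=0x9c
epilogue: pop r7=0x88, sp=0x7c
epilogue: pop r3=0x9b, sp=0x7d
r3 is callee-saved -> restored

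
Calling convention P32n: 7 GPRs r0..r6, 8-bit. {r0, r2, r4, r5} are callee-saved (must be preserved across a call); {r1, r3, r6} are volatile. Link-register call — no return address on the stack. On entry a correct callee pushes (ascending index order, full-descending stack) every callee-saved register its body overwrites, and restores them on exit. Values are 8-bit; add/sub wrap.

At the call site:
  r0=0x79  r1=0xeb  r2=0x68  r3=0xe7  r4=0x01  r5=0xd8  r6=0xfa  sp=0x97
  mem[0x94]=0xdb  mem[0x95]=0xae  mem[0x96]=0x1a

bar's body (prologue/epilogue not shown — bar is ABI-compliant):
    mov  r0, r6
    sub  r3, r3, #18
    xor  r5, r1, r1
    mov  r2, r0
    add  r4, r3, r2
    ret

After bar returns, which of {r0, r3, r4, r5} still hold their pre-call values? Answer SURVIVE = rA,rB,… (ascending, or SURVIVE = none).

prologue: push r0 → mem[0x96]=0x79, sp=0x96
prologue: push r2 → mem[0x95]=0x68, sp=0x95
prologue: push r4 → mem[0x94]=0x01, sp=0x94
prologue: push r5 → mem[0x93]=0xd8, sp=0x93
body[0] mov  r0, r6 → r0=0xfa
body[1] sub  r3, r3, #18 → r3=0xd5
body[2] xor  r5, r1, r1 → r5=0x00
body[3] mov  r2, r0 → r2=0xfa
body[4] add  r4, r3, r2 → r4=0xcf
epilogue: pop r5=0xd8, sp=0x94
epilogue: pop r4=0x01, sp=0x95
epilogue: pop r2=0x68, sp=0x96
epilogue: pop r0=0x79, sp=0x97
r0: callee-saved, written=True
r3: caller-saved, written=True
r4: callee-saved, written=True
r5: callee-saved, written=True

SURVIVE = r0,r4,r5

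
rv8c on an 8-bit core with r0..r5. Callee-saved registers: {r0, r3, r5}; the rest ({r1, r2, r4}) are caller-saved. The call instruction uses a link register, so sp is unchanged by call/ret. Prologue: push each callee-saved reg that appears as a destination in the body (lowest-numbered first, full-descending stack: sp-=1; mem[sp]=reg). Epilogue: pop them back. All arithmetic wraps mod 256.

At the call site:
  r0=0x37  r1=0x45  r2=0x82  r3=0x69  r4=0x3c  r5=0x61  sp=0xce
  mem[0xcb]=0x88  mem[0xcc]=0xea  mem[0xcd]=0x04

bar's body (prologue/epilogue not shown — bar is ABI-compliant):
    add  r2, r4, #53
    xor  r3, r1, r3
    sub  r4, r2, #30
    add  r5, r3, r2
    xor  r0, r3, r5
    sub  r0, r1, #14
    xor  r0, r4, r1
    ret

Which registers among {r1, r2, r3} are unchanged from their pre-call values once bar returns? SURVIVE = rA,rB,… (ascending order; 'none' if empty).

prologue: push r0 → mem[0xcd]=0x37, sp=0xcd
prologue: push r3 → mem[0xcc]=0x69, sp=0xcc
prologue: push r5 → mem[0xcb]=0x61, sp=0xcb
body[0] add  r2, r4, #53 → r2=0x71
body[1] xor  r3, r1, r3 → r3=0x2c
body[2] sub  r4, r2, #30 → r4=0x53
body[3] add  r5, r3, r2 → r5=0x9d
body[4] xor  r0, r3, r5 → r0=0xb1
body[5] sub  r0, r1, #14 → r0=0x37
body[6] xor  r0, r4, r1 → r0=0x16
epilogue: pop r5=0x61, sp=0xcc
epilogue: pop r3=0x69, sp=0xcd
epilogue: pop r0=0x37, sp=0xce
r1: caller-saved, written=False
r2: caller-saved, written=True
r3: callee-saved, written=True

SURVIVE = r1,r3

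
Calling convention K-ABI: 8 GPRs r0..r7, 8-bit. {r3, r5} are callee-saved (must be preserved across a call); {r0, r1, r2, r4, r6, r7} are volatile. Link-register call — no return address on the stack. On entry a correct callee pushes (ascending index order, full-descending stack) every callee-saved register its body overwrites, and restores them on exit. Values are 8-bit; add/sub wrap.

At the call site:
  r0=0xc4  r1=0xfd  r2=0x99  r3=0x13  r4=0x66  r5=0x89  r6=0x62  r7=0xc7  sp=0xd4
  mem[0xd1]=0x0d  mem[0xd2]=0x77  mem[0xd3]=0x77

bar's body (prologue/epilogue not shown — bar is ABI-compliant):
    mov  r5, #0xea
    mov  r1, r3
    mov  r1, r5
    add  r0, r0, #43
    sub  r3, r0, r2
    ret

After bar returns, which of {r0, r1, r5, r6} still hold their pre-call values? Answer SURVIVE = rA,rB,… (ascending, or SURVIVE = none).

SURVIVE = r5,r6

prologue: push r3 → mem[0xd3]=0x13, sp=0xd3
prologue: push r5 → mem[0xd2]=0x89, sp=0xd2
body[0] mov  r5, #0xea → r5=0xea
body[1] mov  r1, r3 → r1=0x13
body[2] mov  r1, r5 → r1=0xea
body[3] add  r0, r0, #43 → r0=0xef
body[4] sub  r3, r0, r2 → r3=0x56
epilogue: pop r5=0x89, sp=0xd3
epilogue: pop r3=0x13, sp=0xd4
r0: caller-saved, written=True
r1: caller-saved, written=True
r5: callee-saved, written=True
r6: caller-saved, written=False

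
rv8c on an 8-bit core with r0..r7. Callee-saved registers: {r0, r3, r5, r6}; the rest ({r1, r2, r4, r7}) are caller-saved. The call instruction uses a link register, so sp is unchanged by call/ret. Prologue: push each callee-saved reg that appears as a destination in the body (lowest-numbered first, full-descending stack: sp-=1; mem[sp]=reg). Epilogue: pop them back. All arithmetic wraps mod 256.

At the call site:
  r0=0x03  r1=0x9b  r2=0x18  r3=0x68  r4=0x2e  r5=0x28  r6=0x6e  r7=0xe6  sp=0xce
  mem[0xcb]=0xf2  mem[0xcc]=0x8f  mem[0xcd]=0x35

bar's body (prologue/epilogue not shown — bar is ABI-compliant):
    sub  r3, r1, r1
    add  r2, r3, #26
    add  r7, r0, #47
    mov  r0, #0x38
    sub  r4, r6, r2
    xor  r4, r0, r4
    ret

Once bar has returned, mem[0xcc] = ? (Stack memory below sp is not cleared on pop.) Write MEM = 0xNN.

prologue: push r0 → mem[0xcd]=0x03, sp=0xcd
prologue: push r3 → mem[0xcc]=0x68, sp=0xcc
body[0] sub  r3, r1, r1 → r3=0x00
body[1] add  r2, r3, #26 → r2=0x1a
body[2] add  r7, r0, #47 → r7=0x32
body[3] mov  r0, #0x38 → r0=0x38
body[4] sub  r4, r6, r2 → r4=0x54
body[5] xor  r4, r0, r4 → r4=0x6c
epilogue: pop r3=0x68, sp=0xcd
epilogue: pop r0=0x03, sp=0xce
prologue pushed ['r0', 'r3'] at ['0xcd', '0xcc']

MEM = 0x68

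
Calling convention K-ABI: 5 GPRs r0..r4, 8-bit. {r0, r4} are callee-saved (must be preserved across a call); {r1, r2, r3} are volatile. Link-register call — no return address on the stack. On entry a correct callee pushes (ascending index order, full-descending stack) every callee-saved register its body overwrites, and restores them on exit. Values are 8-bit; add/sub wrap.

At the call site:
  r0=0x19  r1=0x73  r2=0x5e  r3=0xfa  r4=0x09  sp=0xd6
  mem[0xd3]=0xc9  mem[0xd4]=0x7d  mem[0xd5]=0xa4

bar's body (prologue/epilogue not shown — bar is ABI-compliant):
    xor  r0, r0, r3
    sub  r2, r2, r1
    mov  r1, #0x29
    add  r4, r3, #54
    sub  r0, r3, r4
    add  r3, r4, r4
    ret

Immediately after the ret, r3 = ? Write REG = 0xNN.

REG = 0x60

prologue: push r0 -> mem[0xd5]=0x19, sp=0xd5
prologue: push r4 -> mem[0xd4]=0x09, sp=0xd4
body[0] xor  r0, r0, r3 -> r0=0xe3
body[1] sub  r2, r2, r1 -> r2=0xeb
body[2] mov  r1, #0x29 -> r1=0x29
body[3] add  r4, r3, #54 -> r4=0x30
body[4] sub  r0, r3, r4 -> r0=0xca
body[5] add  r3, r4, r4 -> r3=0x60
epilogue: pop r4=0x09, sp=0xd5
epilogue: pop r0=0x19, sp=0xd6
r3 is caller-saved -> body value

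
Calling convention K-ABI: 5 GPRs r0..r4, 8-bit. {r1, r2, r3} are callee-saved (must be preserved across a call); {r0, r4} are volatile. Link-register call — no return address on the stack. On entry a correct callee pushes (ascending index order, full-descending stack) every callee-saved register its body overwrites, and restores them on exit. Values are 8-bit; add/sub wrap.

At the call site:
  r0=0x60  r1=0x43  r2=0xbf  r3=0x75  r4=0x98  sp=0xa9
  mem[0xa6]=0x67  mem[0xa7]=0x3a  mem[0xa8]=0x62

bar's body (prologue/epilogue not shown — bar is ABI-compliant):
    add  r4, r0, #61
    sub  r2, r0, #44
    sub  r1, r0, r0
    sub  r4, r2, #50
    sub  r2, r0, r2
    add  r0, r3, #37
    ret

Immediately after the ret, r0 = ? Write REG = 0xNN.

prologue: push r1 -> mem[0xa8]=0x43, sp=0xa8
prologue: push r2 -> mem[0xa7]=0xbf, sp=0xa7
body[0] add  r4, r0, #61 -> r4=0x9d
body[1] sub  r2, r0, #44 -> r2=0x34
body[2] sub  r1, r0, r0 -> r1=0x00
body[3] sub  r4, r2, #50 -> r4=0x02
body[4] sub  r2, r0, r2 -> r2=0x2c
body[5] add  r0, r3, #37 -> r0=0x9a
epilogue: pop r2=0xbf, sp=0xa8
epilogue: pop r1=0x43, sp=0xa9
r0 is caller-saved -> body value

REG = 0x9a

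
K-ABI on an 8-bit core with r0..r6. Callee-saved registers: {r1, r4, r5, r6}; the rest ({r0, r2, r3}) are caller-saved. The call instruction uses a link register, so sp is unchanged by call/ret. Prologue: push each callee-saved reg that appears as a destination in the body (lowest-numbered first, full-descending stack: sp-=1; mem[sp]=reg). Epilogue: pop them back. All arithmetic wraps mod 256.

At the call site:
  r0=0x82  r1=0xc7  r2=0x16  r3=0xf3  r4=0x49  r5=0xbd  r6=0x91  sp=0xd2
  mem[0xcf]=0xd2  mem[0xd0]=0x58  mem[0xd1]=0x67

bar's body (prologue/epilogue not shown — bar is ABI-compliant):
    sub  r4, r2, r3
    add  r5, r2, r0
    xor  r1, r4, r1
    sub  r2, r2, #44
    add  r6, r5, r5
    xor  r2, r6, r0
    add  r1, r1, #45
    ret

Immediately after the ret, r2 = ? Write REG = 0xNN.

REG = 0xb2

prologue: push r1 → mem[0xd1]=0xc7, sp=0xd1
prologue: push r4 → mem[0xd0]=0x49, sp=0xd0
prologue: push r5 → mem[0xcf]=0xbd, sp=0xcf
prologue: push r6 → mem[0xce]=0x91, sp=0xce
body[0] sub  r4, r2, r3 → r4=0x23
body[1] add  r5, r2, r0 → r5=0x98
body[2] xor  r1, r4, r1 → r1=0xe4
body[3] sub  r2, r2, #44 → r2=0xea
body[4] add  r6, r5, r5 → r6=0x30
body[5] xor  r2, r6, r0 → r2=0xb2
body[6] add  r1, r1, #45 → r1=0x11
epilogue: pop r6=0x91, sp=0xcf
epilogue: pop r5=0xbd, sp=0xd0
epilogue: pop r4=0x49, sp=0xd1
epilogue: pop r1=0xc7, sp=0xd2
r2 is caller-saved → body value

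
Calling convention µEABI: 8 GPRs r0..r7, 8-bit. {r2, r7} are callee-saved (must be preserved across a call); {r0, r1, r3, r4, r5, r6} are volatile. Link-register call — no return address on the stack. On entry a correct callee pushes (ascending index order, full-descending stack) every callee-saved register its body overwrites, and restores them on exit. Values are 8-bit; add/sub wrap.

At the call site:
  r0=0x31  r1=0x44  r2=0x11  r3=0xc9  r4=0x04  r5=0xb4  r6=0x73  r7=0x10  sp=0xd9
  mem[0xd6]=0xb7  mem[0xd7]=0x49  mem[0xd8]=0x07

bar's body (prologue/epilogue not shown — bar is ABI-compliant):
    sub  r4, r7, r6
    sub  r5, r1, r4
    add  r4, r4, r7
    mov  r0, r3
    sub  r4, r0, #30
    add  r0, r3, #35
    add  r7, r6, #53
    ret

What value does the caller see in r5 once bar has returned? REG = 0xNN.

REG = 0xa7

prologue: push r7 → mem[0xd8]=0x10, sp=0xd8
body[0] sub  r4, r7, r6 → r4=0x9d
body[1] sub  r5, r1, r4 → r5=0xa7
body[2] add  r4, r4, r7 → r4=0xad
body[3] mov  r0, r3 → r0=0xc9
body[4] sub  r4, r0, #30 → r4=0xab
body[5] add  r0, r3, #35 → r0=0xec
body[6] add  r7, r6, #53 → r7=0xa8
epilogue: pop r7=0x10, sp=0xd9
r5 is caller-saved → body value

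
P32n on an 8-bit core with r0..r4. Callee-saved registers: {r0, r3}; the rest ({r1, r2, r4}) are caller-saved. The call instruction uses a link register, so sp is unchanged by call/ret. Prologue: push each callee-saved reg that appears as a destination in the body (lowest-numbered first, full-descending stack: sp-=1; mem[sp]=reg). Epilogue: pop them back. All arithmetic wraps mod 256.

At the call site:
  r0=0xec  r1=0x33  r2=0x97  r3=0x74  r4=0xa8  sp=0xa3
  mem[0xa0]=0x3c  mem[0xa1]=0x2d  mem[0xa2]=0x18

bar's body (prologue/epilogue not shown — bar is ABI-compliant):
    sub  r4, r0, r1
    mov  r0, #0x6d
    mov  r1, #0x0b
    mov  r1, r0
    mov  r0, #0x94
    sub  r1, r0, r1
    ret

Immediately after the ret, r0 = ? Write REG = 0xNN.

prologue: push r0 → mem[0xa2]=0xec, sp=0xa2
body[0] sub  r4, r0, r1 → r4=0xb9
body[1] mov  r0, #0x6d → r0=0x6d
body[2] mov  r1, #0x0b → r1=0x0b
body[3] mov  r1, r0 → r1=0x6d
body[4] mov  r0, #0x94 → r0=0x94
body[5] sub  r1, r0, r1 → r1=0x27
epilogue: pop r0=0xec, sp=0xa3
r0 is callee-saved → restored

REG = 0xec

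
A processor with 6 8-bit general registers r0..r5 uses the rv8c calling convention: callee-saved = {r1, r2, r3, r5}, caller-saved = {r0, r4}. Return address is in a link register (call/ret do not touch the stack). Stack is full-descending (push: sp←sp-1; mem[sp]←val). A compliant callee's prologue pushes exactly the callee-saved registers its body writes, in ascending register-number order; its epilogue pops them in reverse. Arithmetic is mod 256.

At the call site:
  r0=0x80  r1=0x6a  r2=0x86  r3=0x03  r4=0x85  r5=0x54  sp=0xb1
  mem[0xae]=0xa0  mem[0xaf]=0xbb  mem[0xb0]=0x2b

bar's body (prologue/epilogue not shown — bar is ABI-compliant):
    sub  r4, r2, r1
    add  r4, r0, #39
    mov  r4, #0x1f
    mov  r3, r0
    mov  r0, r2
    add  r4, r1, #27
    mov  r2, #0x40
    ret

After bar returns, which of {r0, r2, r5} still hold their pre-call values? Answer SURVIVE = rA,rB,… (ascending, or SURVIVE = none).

prologue: push r2 -> mem[0xb0]=0x86, sp=0xb0
prologue: push r3 -> mem[0xaf]=0x03, sp=0xaf
body[0] sub  r4, r2, r1 -> r4=0x1c
body[1] add  r4, r0, #39 -> r4=0xa7
body[2] mov  r4, #0x1f -> r4=0x1f
body[3] mov  r3, r0 -> r3=0x80
body[4] mov  r0, r2 -> r0=0x86
body[5] add  r4, r1, #27 -> r4=0x85
body[6] mov  r2, #0x40 -> r2=0x40
epilogue: pop r3=0x03, sp=0xb0
epilogue: pop r2=0x86, sp=0xb1
r0: caller-saved, written=True
r2: callee-saved, written=True
r5: callee-saved, written=False

SURVIVE = r2,r5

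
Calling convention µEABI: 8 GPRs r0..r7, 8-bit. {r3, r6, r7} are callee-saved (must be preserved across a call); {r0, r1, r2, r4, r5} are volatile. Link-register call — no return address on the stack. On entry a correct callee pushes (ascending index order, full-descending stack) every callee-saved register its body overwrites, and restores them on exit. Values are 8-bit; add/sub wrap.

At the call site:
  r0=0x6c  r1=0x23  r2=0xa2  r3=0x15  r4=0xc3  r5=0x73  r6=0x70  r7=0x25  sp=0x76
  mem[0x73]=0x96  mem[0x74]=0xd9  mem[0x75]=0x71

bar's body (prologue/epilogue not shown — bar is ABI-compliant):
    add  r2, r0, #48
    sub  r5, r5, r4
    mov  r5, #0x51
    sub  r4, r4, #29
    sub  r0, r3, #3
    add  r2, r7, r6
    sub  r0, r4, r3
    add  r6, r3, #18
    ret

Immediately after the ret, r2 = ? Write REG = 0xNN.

prologue: push r6 -> mem[0x75]=0x70, sp=0x75
body[0] add  r2, r0, #48 -> r2=0x9c
body[1] sub  r5, r5, r4 -> r5=0xb0
body[2] mov  r5, #0x51 -> r5=0x51
body[3] sub  r4, r4, #29 -> r4=0xa6
body[4] sub  r0, r3, #3 -> r0=0x12
body[5] add  r2, r7, r6 -> r2=0x95
body[6] sub  r0, r4, r3 -> r0=0x91
body[7] add  r6, r3, #18 -> r6=0x27
epilogue: pop r6=0x70, sp=0x76
r2 is caller-saved -> body value

REG = 0x95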